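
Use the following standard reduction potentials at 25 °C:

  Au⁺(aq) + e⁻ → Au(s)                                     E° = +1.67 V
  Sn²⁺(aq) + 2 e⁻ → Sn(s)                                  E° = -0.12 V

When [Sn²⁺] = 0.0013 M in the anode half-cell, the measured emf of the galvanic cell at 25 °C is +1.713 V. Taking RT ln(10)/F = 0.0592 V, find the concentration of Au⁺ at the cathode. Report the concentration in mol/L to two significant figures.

Au⁺/Au is the cathode, Sn²⁺/Sn the anode: E°cell = +1.79 V, n = 2.
Overall reaction: 2 Au⁺(aq) + Sn(s) → 2 Au(s) + Sn²⁺(aq); Q = [Sn²⁺]^1/[Au⁺]^2.
From E = E° − (0.0592/n) log Q: log Q = (E° − E)·n/0.0592 = (+1.79 − (+1.713))·2/0.0592 = 2.6014.
So 2·log[Au⁺] = 1·log(0.0013) − log Q = -2.8861 − (2.6014) = -5.4875; log[Au⁺] = -5.4875 / 2 = -2.7437; [Au⁺] = 10^(-2.7437) ≈ 0.0018 M.

0.0018 M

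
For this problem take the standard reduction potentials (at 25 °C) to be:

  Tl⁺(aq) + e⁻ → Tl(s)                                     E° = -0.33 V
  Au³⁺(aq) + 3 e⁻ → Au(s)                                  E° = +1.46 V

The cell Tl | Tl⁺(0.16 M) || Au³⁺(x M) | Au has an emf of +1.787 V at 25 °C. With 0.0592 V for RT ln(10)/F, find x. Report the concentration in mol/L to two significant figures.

0.0029 M

Au³⁺/Au is the cathode, Tl⁺/Tl the anode: E°cell = +1.79 V, n = 3.
Overall reaction: Au³⁺(aq) + 3 Tl(s) → Au(s) + 3 Tl⁺(aq); Q = [Tl⁺]^3/[Au³⁺]^1.
From E = E° − (0.0592/n) log Q: log Q = (E° − E)·n/0.0592 = (+1.79 − (+1.787))·3/0.0592 = 0.1520.
So 1·log[Au³⁺] = 3·log(0.16) − log Q = -2.3876 − (0.1520) = -2.5396; [Au³⁺] = 10^(-2.5396) ≈ 0.0029 M.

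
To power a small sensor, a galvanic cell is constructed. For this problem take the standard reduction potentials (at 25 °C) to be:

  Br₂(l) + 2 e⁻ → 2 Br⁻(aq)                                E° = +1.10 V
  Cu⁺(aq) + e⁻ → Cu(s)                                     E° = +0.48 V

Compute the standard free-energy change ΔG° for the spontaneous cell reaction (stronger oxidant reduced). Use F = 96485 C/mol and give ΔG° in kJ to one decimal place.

Br₂/Br⁻ (E° = +1.10 V) is the cathode; Cu⁺/Cu (E° = +0.48 V) is the anode, so E°cell = +0.62 V.
Balancing electrons gives n = 2 (lcm of 2 and 1).
ΔG° = −nFE° = −(2)(96485)(+0.62) = -119,641 J = -119.6 kJ.

-119.6 kJ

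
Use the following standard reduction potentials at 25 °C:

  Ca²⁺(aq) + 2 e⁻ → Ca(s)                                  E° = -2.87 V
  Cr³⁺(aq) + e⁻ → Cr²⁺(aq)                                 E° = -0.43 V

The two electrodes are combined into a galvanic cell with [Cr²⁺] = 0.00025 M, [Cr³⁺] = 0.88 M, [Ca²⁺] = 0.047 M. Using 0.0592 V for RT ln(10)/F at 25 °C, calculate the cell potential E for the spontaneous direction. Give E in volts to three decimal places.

Cr³⁺/Cr²⁺ is the cathode (higher E°), Ca²⁺/Ca the anode: E°cell = -0.43 − (-2.87) = +2.44 V, n = 2.
Overall: 2 Cr³⁺(aq) + Ca(s) → 2 Cr²⁺(aq) + Ca²⁺(aq)
Q = [Cr²⁺]^2·[Ca²⁺] / ([Cr³⁺]^2); log Q = -8.421.
E = E° − (0.0592/n) log Q = +2.44 − (0.0592/2)(-8.421) = +2.689 V.

+2.689 V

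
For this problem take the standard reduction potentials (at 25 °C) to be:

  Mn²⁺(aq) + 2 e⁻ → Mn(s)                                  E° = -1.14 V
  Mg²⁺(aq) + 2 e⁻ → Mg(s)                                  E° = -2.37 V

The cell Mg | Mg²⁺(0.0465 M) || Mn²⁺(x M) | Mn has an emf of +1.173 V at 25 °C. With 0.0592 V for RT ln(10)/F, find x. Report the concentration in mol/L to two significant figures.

Mn²⁺/Mn is the cathode, Mg²⁺/Mg the anode: E°cell = +1.23 V, n = 2.
Overall reaction: Mn²⁺(aq) + Mg(s) → Mn(s) + Mg²⁺(aq); Q = [Mg²⁺]^1/[Mn²⁺]^1.
From E = E° − (0.0592/n) log Q: log Q = (E° − E)·n/0.0592 = (+1.23 − (+1.173))·2/0.0592 = 1.9257.
So 1·log[Mn²⁺] = 1·log(0.0465) − log Q = -1.3325 − (1.9257) = -3.2582; [Mn²⁺] = 10^(-3.2582) ≈ 0.00055 M.

0.00055 M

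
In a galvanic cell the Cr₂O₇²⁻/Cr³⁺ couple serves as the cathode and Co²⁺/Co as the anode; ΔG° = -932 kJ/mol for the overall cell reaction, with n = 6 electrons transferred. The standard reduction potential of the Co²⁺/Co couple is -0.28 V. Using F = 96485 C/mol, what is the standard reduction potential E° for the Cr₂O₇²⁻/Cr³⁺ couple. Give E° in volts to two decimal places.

+1.33 V

E°cell = −ΔG°/(nF) = −(-932×10³)/((6)(96485)) = +1.610 V.
Since Cr₂O₇²⁻/Cr³⁺ is the cathode and Co²⁺/Co the anode, E°cell = E°(Cr₂O₇²⁻/Cr³⁺) − E°(Co²⁺/Co).
So E°(Cr₂O₇²⁻/Cr³⁺) = E°cell + E°(Co²⁺/Co) = +1.610 + (-0.28) = +1.33 V.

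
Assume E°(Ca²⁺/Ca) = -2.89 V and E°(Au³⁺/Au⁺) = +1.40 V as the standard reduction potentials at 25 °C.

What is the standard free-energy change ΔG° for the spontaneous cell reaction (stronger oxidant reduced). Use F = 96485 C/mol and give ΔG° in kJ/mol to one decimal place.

Au³⁺/Au⁺ (E° = +1.40 V) is the cathode; Ca²⁺/Ca (E° = -2.89 V) is the anode, so E°cell = +4.29 V.
Balancing electrons gives n = 2 (lcm of 2 and 2).
ΔG° = −nFE° = −(2)(96485)(+4.29) = -827,841 J = -827.8 kJ/mol.

-827.8 kJ/mol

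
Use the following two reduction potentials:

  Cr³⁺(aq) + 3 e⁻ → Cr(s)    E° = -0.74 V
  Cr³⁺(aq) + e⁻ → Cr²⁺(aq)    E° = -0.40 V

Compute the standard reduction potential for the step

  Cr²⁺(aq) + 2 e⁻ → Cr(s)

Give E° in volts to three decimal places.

Sequential free energies add, so n₃E°₃ = n₁E°₁ + n₂E°₂.
With n₃ = 3, and the known step contributing 1×(-0.40) V, the unknown satisfies 2·E° = 3×(-0.74) − 1×(-0.40) = -1.820.
E° = -1.820 / 2 = -0.910 V.

-0.910 V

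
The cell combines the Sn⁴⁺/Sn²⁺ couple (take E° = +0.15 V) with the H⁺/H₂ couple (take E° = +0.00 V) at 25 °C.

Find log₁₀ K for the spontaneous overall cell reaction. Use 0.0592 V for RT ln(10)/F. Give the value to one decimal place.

Cathode: Sn⁴⁺/Sn²⁺; anode: H⁺/H₂. E°cell = +0.15 V, n = 2.
log K = nE°cell / 0.0592 = (2)(+0.15) / 0.0592 = 5.1.

5.1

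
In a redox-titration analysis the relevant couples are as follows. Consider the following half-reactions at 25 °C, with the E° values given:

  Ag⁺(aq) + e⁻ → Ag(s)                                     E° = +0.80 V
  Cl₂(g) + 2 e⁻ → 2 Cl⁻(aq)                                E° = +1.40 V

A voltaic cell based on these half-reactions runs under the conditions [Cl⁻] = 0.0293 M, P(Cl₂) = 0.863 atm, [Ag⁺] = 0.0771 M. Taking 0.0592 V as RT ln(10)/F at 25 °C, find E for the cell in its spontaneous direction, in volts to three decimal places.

+0.755 V

Cl₂/Cl⁻ is the cathode (higher E°), Ag⁺/Ag the anode: E°cell = +1.40 − (+0.80) = +0.60 V, n = 2.
Overall: Cl₂(g) + 2 Ag(s) → 2 Cl⁻(aq) + 2 Ag⁺(aq)
Q = [Cl⁻]^2·[Ag⁺]^2 / (P(Cl₂)); log Q = -5.228.
E = E° − (0.0592/n) log Q = +0.60 − (0.0592/2)(-5.228) = +0.755 V.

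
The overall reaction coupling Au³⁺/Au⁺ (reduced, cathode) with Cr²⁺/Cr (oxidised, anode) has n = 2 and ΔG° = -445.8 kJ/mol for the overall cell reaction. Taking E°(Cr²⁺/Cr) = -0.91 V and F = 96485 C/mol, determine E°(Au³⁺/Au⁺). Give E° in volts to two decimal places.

+1.40 V

E°cell = −ΔG°/(nF) = −(-445.8×10³)/((2)(96485)) = +2.310 V.
Since Au³⁺/Au⁺ is the cathode and Cr²⁺/Cr the anode, E°cell = E°(Au³⁺/Au⁺) − E°(Cr²⁺/Cr).
So E°(Au³⁺/Au⁺) = E°cell + E°(Cr²⁺/Cr) = +2.310 + (-0.91) = +1.40 V.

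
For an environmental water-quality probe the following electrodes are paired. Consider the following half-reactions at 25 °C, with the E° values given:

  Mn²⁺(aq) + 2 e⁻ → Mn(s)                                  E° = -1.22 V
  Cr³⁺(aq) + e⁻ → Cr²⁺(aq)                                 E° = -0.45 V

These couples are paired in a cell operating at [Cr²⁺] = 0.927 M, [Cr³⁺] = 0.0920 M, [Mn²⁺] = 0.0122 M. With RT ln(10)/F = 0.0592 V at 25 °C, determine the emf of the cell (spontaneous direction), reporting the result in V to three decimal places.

Cr³⁺/Cr²⁺ is the cathode (higher E°), Mn²⁺/Mn the anode: E°cell = -0.45 − (-1.22) = +0.77 V, n = 2.
Overall: 2 Cr³⁺(aq) + Mn(s) → 2 Cr²⁺(aq) + Mn²⁺(aq)
Q = [Cr²⁺]^2·[Mn²⁺] / ([Cr³⁺]^2); log Q = 0.093.
E = E° − (0.0592/n) log Q = +0.77 − (0.0592/2)(0.093) = +0.767 V.

+0.767 V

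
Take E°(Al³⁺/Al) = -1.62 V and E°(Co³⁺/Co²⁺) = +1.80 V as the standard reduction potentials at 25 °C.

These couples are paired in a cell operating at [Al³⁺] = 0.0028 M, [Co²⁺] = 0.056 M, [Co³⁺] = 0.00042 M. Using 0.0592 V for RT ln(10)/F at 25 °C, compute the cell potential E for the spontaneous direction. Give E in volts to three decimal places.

+3.345 V

Co³⁺/Co²⁺ is the cathode (higher E°), Al³⁺/Al the anode: E°cell = +1.80 − (-1.62) = +3.42 V, n = 3.
Overall: 3 Co³⁺(aq) + Al(s) → 3 Co²⁺(aq) + Al³⁺(aq)
Q = [Co²⁺]^3·[Al³⁺] / ([Co³⁺]^3); log Q = 3.822.
E = E° − (0.0592/n) log Q = +3.42 − (0.0592/3)(3.822) = +3.345 V.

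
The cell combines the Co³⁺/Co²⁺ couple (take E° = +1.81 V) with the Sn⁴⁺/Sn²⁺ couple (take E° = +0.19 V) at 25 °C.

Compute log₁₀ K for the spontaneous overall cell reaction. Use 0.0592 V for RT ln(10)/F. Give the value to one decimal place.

Cathode: Co³⁺/Co²⁺; anode: Sn⁴⁺/Sn²⁺. E°cell = +1.62 V, n = 2.
log K = nE°cell / 0.0592 = (2)(+1.62) / 0.0592 = 54.7.

54.7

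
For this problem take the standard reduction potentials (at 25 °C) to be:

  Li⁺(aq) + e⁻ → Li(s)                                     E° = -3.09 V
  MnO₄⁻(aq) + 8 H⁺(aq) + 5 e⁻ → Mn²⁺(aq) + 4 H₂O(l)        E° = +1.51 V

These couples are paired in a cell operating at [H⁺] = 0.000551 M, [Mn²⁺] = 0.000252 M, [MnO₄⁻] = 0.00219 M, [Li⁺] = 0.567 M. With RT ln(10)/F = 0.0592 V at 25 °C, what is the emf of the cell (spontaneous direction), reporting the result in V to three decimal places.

+4.317 V

MnO₄⁻/Mn²⁺ is the cathode (higher E°), Li⁺/Li the anode: E°cell = +1.51 − (-3.09) = +4.60 V, n = 5.
Overall: MnO₄⁻(aq) + 8 H⁺(aq) + 5 Li(s) → Mn²⁺(aq) + 4 H₂O(l) + 5 Li⁺(aq)
Q = [Mn²⁺]·[Li⁺]^5 / ([MnO₄⁻]·[H⁺]^8); log Q = 23.900.
E = E° − (0.0592/n) log Q = +4.60 − (0.0592/5)(23.900) = +4.317 V.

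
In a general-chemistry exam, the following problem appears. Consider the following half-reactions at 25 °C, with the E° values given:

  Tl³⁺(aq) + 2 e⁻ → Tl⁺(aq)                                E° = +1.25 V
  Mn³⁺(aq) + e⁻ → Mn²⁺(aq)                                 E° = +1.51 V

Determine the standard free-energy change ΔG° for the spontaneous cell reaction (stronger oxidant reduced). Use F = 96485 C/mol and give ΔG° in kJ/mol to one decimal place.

Mn³⁺/Mn²⁺ (E° = +1.51 V) is the cathode; Tl³⁺/Tl⁺ (E° = +1.25 V) is the anode, so E°cell = +0.26 V.
Balancing electrons gives n = 2 (lcm of 1 and 2).
ΔG° = −nFE° = −(2)(96485)(+0.26) = -50,172 J = -50.2 kJ/mol.

-50.2 kJ/mol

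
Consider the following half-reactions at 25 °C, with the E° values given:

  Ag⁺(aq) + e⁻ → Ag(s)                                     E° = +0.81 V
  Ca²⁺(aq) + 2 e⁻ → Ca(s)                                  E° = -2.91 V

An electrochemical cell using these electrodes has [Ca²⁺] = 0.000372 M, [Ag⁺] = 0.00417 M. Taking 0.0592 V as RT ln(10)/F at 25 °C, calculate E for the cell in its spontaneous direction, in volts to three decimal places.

+3.681 V

Ag⁺/Ag is the cathode (higher E°), Ca²⁺/Ca the anode: E°cell = +0.81 − (-2.91) = +3.72 V, n = 2.
Overall: 2 Ag⁺(aq) + Ca(s) → 2 Ag(s) + Ca²⁺(aq)
Q = [Ca²⁺] / ([Ag⁺]^2); log Q = 1.330.
E = E° − (0.0592/n) log Q = +3.72 − (0.0592/2)(1.330) = +3.681 V.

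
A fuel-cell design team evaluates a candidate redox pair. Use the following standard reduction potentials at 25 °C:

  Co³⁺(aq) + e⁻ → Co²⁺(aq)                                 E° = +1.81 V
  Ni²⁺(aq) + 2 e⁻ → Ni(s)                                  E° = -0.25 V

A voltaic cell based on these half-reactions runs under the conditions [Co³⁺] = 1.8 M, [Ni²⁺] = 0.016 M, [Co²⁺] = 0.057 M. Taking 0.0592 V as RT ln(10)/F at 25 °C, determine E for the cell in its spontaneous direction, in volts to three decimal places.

Co³⁺/Co²⁺ is the cathode (higher E°), Ni²⁺/Ni the anode: E°cell = +1.81 − (-0.25) = +2.06 V, n = 2.
Overall: 2 Co³⁺(aq) + Ni(s) → 2 Co²⁺(aq) + Ni²⁺(aq)
Q = [Co²⁺]^2·[Ni²⁺] / ([Co³⁺]^2); log Q = -4.795.
E = E° − (0.0592/n) log Q = +2.06 − (0.0592/2)(-4.795) = +2.202 V.

+2.202 V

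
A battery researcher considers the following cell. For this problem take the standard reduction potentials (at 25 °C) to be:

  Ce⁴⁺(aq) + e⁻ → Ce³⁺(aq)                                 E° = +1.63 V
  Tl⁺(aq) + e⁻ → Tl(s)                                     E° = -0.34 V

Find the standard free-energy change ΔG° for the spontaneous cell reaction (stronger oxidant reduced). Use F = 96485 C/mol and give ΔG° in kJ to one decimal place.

Ce⁴⁺/Ce³⁺ (E° = +1.63 V) is the cathode; Tl⁺/Tl (E° = -0.34 V) is the anode, so E°cell = +1.97 V.
Balancing electrons gives n = 1 (lcm of 1 and 1).
ΔG° = −nFE° = −(1)(96485)(+1.97) = -190,075 J = -190.1 kJ.

-190.1 kJ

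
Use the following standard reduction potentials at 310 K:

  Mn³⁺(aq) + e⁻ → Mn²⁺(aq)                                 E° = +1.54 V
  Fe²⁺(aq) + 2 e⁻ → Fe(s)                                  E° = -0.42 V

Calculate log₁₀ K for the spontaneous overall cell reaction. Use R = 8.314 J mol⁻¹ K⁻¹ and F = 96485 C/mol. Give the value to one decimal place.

63.7

Cathode: Mn³⁺/Mn²⁺; anode: Fe²⁺/Fe. E°cell = (+1.54) − (-0.42) = +1.96 V, with n = 2.
ΔG° = −nFE° = −RT ln K, so ln K = nFE°/(RT) = (2)(96485)(+1.96) / ((8.314)(310)) = 146.749.
log₁₀ K = 146.749 / ln 10 = 63.7.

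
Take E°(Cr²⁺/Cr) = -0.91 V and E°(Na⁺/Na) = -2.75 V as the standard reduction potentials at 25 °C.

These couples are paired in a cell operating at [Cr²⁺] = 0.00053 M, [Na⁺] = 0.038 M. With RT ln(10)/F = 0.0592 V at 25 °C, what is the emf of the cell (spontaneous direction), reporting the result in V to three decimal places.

+1.827 V

Cr²⁺/Cr is the cathode (higher E°), Na⁺/Na the anode: E°cell = -0.91 − (-2.75) = +1.84 V, n = 2.
Overall: Cr²⁺(aq) + 2 Na(s) → Cr(s) + 2 Na⁺(aq)
Q = [Na⁺]^2 / ([Cr²⁺]); log Q = 0.435.
E = E° − (0.0592/n) log Q = +1.84 − (0.0592/2)(0.435) = +1.827 V.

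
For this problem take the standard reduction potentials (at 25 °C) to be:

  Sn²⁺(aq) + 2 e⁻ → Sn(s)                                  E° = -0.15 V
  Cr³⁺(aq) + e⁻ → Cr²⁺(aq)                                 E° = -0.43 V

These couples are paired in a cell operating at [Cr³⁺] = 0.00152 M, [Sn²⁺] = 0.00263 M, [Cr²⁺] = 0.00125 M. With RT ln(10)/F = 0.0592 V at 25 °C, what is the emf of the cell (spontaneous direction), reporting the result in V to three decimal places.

Sn²⁺/Sn is the cathode (higher E°), Cr³⁺/Cr²⁺ the anode: E°cell = -0.15 − (-0.43) = +0.28 V, n = 2.
Overall: Sn²⁺(aq) + 2 Cr²⁺(aq) → Sn(s) + 2 Cr³⁺(aq)
Q = [Cr³⁺]^2 / ([Sn²⁺]·[Cr²⁺]^2); log Q = 2.750.
E = E° − (0.0592/n) log Q = +0.28 − (0.0592/2)(2.750) = +0.199 V.

+0.199 V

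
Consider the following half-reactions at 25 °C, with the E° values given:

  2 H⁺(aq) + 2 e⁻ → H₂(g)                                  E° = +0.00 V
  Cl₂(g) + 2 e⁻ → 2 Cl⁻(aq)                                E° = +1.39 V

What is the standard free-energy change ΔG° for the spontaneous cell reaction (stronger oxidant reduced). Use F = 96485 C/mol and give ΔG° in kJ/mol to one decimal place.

Cl₂/Cl⁻ (E° = +1.39 V) is the cathode; H⁺/H₂ (E° = +0.00 V) is the anode, so E°cell = +1.39 V.
Balancing electrons gives n = 2 (lcm of 2 and 2).
ΔG° = −nFE° = −(2)(96485)(+1.39) = -268,228 J = -268.2 kJ/mol.

-268.2 kJ/mol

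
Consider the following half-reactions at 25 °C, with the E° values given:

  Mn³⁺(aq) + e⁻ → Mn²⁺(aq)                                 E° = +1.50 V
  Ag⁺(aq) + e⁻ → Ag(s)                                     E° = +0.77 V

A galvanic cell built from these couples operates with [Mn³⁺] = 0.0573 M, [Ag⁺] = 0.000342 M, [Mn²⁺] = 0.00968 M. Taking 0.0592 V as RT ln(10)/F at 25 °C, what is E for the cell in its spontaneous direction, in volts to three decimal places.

Mn³⁺/Mn²⁺ is the cathode (higher E°), Ag⁺/Ag the anode: E°cell = +1.50 − (+0.77) = +0.73 V, n = 1.
Overall: Mn³⁺(aq) + Ag(s) → Mn²⁺(aq) + Ag⁺(aq)
Q = [Mn²⁺]·[Ag⁺] / ([Mn³⁺]); log Q = -4.238.
E = E° − (0.0592/n) log Q = +0.73 − (0.0592/1)(-4.238) = +0.981 V.

+0.981 V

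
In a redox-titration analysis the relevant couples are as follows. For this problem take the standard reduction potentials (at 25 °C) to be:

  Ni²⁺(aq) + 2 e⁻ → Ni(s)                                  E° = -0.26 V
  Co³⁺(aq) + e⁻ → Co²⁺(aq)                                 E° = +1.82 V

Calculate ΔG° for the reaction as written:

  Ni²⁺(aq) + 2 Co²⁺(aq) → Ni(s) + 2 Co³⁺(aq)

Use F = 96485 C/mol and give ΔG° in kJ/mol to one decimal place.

+401.4 kJ/mol

As written, Ni²⁺/Ni is reduced (cathode) and Co³⁺/Co²⁺ is oxidised (anode), so E°cell = (-0.26) − (+1.82) = -2.08 V.
Balancing electrons gives n = 2.
ΔG° = −nFE° = −(2)(96485)(-2.08) = 401,378 J = +401.4 kJ/mol.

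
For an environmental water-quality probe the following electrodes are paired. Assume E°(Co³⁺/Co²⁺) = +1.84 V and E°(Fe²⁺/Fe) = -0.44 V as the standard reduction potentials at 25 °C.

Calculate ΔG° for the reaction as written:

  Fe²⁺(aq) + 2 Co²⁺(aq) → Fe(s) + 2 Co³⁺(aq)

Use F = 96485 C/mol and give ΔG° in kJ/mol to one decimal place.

As written, Fe²⁺/Fe is reduced (cathode) and Co³⁺/Co²⁺ is oxidised (anode), so E°cell = (-0.44) − (+1.84) = -2.28 V.
Balancing electrons gives n = 2.
ΔG° = −nFE° = −(2)(96485)(-2.28) = 439,972 J = +440.0 kJ/mol.

+440.0 kJ/mol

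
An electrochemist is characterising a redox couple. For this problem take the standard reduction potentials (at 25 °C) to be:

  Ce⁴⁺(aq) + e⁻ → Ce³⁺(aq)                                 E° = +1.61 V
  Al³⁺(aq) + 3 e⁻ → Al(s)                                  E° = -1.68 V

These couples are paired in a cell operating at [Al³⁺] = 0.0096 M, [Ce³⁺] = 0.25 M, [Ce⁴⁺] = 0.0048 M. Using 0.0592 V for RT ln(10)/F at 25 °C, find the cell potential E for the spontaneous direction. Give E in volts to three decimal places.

+3.228 V

Ce⁴⁺/Ce³⁺ is the cathode (higher E°), Al³⁺/Al the anode: E°cell = +1.61 − (-1.68) = +3.29 V, n = 3.
Overall: 3 Ce⁴⁺(aq) + Al(s) → 3 Ce³⁺(aq) + Al³⁺(aq)
Q = [Ce³⁺]^3·[Al³⁺] / ([Ce⁴⁺]^3); log Q = 3.132.
E = E° − (0.0592/n) log Q = +3.29 − (0.0592/3)(3.132) = +3.228 V.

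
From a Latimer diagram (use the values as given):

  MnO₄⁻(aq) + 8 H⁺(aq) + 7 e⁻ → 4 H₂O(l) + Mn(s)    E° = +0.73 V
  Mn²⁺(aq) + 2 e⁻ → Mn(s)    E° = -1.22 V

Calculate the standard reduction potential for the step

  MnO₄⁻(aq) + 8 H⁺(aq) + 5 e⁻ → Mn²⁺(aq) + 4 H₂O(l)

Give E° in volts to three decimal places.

Sequential free energies add, so n₃E°₃ = n₁E°₁ + n₂E°₂.
With n₃ = 7, and the known step contributing 2×(-1.22) V, the unknown satisfies 5·E° = 7×(+0.73) − 2×(-1.22) = +7.550.
E° = +7.550 / 5 = +1.510 V.

+1.510 V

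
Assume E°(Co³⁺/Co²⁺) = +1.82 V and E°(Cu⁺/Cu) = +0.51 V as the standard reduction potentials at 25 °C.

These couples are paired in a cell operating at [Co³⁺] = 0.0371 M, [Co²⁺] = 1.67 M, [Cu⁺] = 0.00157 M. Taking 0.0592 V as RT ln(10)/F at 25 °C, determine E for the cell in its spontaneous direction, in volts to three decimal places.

Co³⁺/Co²⁺ is the cathode (higher E°), Cu⁺/Cu the anode: E°cell = +1.82 − (+0.51) = +1.31 V, n = 1.
Overall: Co³⁺(aq) + Cu(s) → Co²⁺(aq) + Cu⁺(aq)
Q = [Co²⁺]·[Cu⁺] / ([Co³⁺]); log Q = -1.151.
E = E° − (0.0592/n) log Q = +1.31 − (0.0592/1)(-1.151) = +1.378 V.

+1.378 V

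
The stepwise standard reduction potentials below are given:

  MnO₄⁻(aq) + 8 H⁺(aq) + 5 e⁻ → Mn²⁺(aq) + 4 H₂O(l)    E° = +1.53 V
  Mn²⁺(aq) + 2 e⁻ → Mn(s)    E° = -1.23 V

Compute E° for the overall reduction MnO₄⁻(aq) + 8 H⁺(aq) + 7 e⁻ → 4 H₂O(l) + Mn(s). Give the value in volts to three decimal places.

+0.741 V

Standard free energies of sequential steps add: ΔG°₃ = ΔG°₁ + ΔG°₂, so n₃E°₃ = n₁E°₁ + n₂E°₂.
E°₃ = (5×+1.53 + 2×-1.23) / 7 = (+5.190) / 7 = +0.741 V.
E° values themselves are not directly additive — weighting by electron count is essential.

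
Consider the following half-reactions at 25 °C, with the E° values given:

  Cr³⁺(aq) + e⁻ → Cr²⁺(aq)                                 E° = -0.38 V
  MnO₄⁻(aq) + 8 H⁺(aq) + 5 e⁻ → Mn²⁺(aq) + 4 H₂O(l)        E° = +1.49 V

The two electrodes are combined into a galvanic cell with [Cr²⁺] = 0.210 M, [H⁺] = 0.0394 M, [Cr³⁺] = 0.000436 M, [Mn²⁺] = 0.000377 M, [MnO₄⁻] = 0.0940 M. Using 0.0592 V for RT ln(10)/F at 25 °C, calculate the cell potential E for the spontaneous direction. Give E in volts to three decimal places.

MnO₄⁻/Mn²⁺ is the cathode (higher E°), Cr³⁺/Cr²⁺ the anode: E°cell = +1.49 − (-0.38) = +1.87 V, n = 5.
Overall: MnO₄⁻(aq) + 8 H⁺(aq) + 5 Cr²⁺(aq) → Mn²⁺(aq) + 4 H₂O(l) + 5 Cr³⁺(aq)
Q = [Mn²⁺]·[Cr³⁺]^5 / ([MnO₄⁻]·[H⁺]^8·[Cr²⁺]^5); log Q = -4.574.
E = E° − (0.0592/n) log Q = +1.87 − (0.0592/5)(-4.574) = +1.924 V.

+1.924 V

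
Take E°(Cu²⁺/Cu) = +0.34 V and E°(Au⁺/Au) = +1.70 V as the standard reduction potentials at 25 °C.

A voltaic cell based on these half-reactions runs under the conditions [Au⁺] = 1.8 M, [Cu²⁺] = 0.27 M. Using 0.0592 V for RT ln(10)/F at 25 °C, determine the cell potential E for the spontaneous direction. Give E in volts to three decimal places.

Au⁺/Au is the cathode (higher E°), Cu²⁺/Cu the anode: E°cell = +1.70 − (+0.34) = +1.36 V, n = 2.
Overall: 2 Au⁺(aq) + Cu(s) → 2 Au(s) + Cu²⁺(aq)
Q = [Cu²⁺] / ([Au⁺]^2); log Q = -1.079.
E = E° − (0.0592/n) log Q = +1.36 − (0.0592/2)(-1.079) = +1.392 V.

+1.392 V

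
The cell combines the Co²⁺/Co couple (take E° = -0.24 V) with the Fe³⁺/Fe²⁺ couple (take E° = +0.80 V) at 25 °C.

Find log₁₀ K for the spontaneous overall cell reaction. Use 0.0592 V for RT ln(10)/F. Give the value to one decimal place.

35.1

Cathode: Fe³⁺/Fe²⁺; anode: Co²⁺/Co. E°cell = +1.04 V, n = 2.
log K = nE°cell / 0.0592 = (2)(+1.04) / 0.0592 = 35.1.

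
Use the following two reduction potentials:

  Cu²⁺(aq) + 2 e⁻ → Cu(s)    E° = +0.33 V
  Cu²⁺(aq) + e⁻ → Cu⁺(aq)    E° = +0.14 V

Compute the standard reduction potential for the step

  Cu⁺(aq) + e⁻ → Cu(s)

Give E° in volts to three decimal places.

Sequential free energies add, so n₃E°₃ = n₁E°₁ + n₂E°₂.
With n₃ = 2, and the known step contributing 1×(+0.14) V, the unknown satisfies 1·E° = 2×(+0.33) − 1×(+0.14) = +0.520.
E° = +0.520 / 1 = +0.520 V.

+0.520 V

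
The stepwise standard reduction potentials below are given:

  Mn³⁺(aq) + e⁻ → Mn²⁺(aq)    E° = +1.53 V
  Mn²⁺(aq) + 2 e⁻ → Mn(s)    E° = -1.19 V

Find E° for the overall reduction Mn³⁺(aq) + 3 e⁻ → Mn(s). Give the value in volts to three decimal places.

Standard free energies of sequential steps add: ΔG°₃ = ΔG°₁ + ΔG°₂, so n₃E°₃ = n₁E°₁ + n₂E°₂.
E°₃ = (1×+1.53 + 2×-1.19) / 3 = (-0.850) / 3 = -0.283 V.
E° values themselves are not directly additive — weighting by electron count is essential.

-0.283 V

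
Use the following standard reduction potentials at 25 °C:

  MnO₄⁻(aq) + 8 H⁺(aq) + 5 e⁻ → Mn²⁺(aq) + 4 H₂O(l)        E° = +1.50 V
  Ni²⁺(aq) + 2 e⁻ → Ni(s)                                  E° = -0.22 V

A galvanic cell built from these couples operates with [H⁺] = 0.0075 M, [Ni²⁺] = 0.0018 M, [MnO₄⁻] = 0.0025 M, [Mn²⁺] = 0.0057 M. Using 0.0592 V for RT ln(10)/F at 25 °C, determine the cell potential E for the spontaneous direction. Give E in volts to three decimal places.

MnO₄⁻/Mn²⁺ is the cathode (higher E°), Ni²⁺/Ni the anode: E°cell = +1.50 − (-0.22) = +1.72 V, n = 10.
Overall: 2 MnO₄⁻(aq) + 16 H⁺(aq) + 5 Ni(s) → 2 Mn²⁺(aq) + 8 H₂O(l) + 5 Ni²⁺(aq)
Q = [Mn²⁺]^2·[Ni²⁺]^5 / ([MnO₄⁻]^2·[H⁺]^16); log Q = 20.991.
E = E° − (0.0592/n) log Q = +1.72 − (0.0592/10)(20.991) = +1.596 V.

+1.596 V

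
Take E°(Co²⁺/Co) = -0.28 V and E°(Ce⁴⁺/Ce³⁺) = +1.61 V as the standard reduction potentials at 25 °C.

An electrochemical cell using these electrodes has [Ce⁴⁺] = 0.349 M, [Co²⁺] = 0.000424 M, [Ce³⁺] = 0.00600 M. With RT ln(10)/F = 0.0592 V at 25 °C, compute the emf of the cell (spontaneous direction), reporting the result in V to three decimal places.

Ce⁴⁺/Ce³⁺ is the cathode (higher E°), Co²⁺/Co the anode: E°cell = +1.61 − (-0.28) = +1.89 V, n = 2.
Overall: 2 Ce⁴⁺(aq) + Co(s) → 2 Ce³⁺(aq) + Co²⁺(aq)
Q = [Ce³⁺]^2·[Co²⁺] / ([Ce⁴⁺]^2); log Q = -6.902.
E = E° − (0.0592/n) log Q = +1.89 − (0.0592/2)(-6.902) = +2.094 V.

+2.094 V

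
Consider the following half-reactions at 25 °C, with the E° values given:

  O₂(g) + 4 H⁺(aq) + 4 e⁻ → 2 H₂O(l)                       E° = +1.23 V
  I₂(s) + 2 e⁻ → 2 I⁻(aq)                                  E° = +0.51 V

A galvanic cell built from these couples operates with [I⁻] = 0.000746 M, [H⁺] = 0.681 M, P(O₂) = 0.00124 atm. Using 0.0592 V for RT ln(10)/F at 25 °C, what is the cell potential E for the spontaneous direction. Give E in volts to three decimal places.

+0.482 V

O₂/H₂O is the cathode (higher E°), I₂/I⁻ the anode: E°cell = +1.23 − (+0.51) = +0.72 V, n = 4.
Overall: O₂(g) + 4 H⁺(aq) + 4 I⁻(aq) → 2 H₂O(l) + 2 I₂(s)
Q = 1 / (P(O₂)·[H⁺]^4·[I⁻]^4); log Q = 16.083.
E = E° − (0.0592/n) log Q = +0.72 − (0.0592/4)(16.083) = +0.482 V.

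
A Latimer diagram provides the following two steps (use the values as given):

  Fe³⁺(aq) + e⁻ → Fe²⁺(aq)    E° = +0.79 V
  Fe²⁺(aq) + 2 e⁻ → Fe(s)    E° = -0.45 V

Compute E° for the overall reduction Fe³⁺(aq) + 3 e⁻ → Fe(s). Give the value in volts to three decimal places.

Since ΔG° = −nFE° is additive over sequential reductions, n₃E°₃ = n₁E°₁ + n₂E°₂.
E°₃ = (1×+0.79 + 2×-0.45) / 3 = (-0.110) / 3 = -0.037 V.

-0.037 V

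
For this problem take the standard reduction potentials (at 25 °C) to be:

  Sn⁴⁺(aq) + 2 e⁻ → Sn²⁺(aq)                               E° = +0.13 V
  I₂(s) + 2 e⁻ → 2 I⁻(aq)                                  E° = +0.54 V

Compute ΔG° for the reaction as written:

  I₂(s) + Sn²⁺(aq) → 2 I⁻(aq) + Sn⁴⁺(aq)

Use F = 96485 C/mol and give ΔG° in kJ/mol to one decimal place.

-79.1 kJ/mol

As written, I₂/I⁻ is reduced (cathode) and Sn⁴⁺/Sn²⁺ is oxidised (anode), so E°cell = (+0.54) − (+0.13) = +0.41 V.
Balancing electrons gives n = 2.
ΔG° = −nFE° = −(2)(96485)(+0.41) = -79,118 J = -79.1 kJ/mol.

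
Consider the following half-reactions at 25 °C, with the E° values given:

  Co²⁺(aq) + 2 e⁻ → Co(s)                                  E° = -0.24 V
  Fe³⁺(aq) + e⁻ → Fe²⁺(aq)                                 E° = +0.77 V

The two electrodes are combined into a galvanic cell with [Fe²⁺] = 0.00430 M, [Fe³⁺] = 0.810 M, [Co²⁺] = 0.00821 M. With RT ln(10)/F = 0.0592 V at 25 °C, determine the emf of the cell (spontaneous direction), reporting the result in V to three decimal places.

+1.206 V

Fe³⁺/Fe²⁺ is the cathode (higher E°), Co²⁺/Co the anode: E°cell = +0.77 − (-0.24) = +1.01 V, n = 2.
Overall: 2 Fe³⁺(aq) + Co(s) → 2 Fe²⁺(aq) + Co²⁺(aq)
Q = [Fe²⁺]^2·[Co²⁺] / ([Fe³⁺]^2); log Q = -6.636.
E = E° − (0.0592/n) log Q = +1.01 − (0.0592/2)(-6.636) = +1.206 V.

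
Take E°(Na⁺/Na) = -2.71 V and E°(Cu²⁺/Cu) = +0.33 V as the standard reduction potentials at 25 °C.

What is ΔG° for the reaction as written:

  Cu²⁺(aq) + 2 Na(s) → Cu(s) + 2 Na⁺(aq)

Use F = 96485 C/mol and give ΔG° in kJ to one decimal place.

-586.6 kJ

As written, Cu²⁺/Cu is reduced (cathode) and Na⁺/Na is oxidised (anode), so E°cell = (+0.33) − (-2.71) = +3.04 V.
Balancing electrons gives n = 2.
ΔG° = −nFE° = −(2)(96485)(+3.04) = -586,629 J = -586.6 kJ.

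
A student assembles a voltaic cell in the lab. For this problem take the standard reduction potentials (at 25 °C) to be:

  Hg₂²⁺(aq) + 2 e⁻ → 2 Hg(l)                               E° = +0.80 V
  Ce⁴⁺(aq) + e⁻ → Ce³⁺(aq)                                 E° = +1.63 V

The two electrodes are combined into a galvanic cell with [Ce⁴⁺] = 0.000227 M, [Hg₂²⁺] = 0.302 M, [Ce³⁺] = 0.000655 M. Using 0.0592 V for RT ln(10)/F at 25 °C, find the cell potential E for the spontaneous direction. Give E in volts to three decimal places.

+0.818 V

Ce⁴⁺/Ce³⁺ is the cathode (higher E°), Hg₂²⁺/Hg the anode: E°cell = +1.63 − (+0.80) = +0.83 V, n = 2.
Overall: 2 Ce⁴⁺(aq) + 2 Hg(l) → 2 Ce³⁺(aq) + Hg₂²⁺(aq)
Q = [Ce³⁺]^2·[Hg₂²⁺] / ([Ce⁴⁺]^2); log Q = 0.400.
E = E° − (0.0592/n) log Q = +0.83 − (0.0592/2)(0.400) = +0.818 V.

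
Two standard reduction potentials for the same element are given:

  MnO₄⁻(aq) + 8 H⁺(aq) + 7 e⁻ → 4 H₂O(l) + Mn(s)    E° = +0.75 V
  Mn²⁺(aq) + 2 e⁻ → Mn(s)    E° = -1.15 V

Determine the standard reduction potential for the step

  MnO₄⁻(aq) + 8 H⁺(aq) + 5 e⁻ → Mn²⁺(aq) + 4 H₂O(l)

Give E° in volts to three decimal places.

Sequential free energies add, so n₃E°₃ = n₁E°₁ + n₂E°₂.
With n₃ = 7, and the known step contributing 2×(-1.15) V, the unknown satisfies 5·E° = 7×(+0.75) − 2×(-1.15) = +7.550.
E° = +7.550 / 5 = +1.510 V.

+1.510 V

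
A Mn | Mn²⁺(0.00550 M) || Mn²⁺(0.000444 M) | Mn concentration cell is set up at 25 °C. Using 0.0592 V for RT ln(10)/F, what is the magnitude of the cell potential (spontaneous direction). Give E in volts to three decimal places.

For a concentration cell E°cell = 0. The 0.00550 M side is the cathode (reduction is favoured where [Mn²⁺] is higher).
With n = 2, E = −(0.0592/2) log([Mn²⁺]ₐₙ/[Mn²⁺]꜀ₐₜ) = −(0.0592/2) log(0.000444/0.0055) = −(0.0592/2)(-1.093) = +0.032 V.

+0.032 V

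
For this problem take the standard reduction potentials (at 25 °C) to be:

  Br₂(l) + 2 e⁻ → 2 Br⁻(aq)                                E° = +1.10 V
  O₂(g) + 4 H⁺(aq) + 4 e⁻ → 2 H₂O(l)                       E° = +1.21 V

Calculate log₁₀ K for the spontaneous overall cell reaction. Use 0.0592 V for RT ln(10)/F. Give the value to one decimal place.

Cathode: O₂/H₂O; anode: Br₂/Br⁻. E°cell = +0.11 V, n = 4.
log K = nE°cell / 0.0592 = (4)(+0.11) / 0.0592 = 7.4.

7.4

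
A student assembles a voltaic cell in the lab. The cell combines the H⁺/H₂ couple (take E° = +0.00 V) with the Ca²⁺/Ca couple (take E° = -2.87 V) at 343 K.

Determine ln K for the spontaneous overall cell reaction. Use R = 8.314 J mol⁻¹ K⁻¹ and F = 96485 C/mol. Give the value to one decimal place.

Cathode: H⁺/H₂; anode: Ca²⁺/Ca. E°cell = (+0.00) − (-2.87) = +2.87 V, with n = 2.
ΔG° = −nFE° = −RT ln K, so ln K = nFE°/(RT) = (2)(96485)(+2.87) / ((8.314)(343)) = 194.208.

194.2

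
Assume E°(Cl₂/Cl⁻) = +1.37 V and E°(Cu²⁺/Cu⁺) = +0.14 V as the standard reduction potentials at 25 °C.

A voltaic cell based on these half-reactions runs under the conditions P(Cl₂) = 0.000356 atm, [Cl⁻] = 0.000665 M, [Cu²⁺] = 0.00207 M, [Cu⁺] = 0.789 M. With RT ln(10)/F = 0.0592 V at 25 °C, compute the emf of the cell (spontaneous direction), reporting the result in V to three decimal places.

Cl₂/Cl⁻ is the cathode (higher E°), Cu²⁺/Cu⁺ the anode: E°cell = +1.37 − (+0.14) = +1.23 V, n = 2.
Overall: Cl₂(g) + 2 Cu⁺(aq) → 2 Cl⁻(aq) + 2 Cu²⁺(aq)
Q = [Cl⁻]^2·[Cu²⁺]^2 / (P(Cl₂)·[Cu⁺]^2); log Q = -8.068.
E = E° − (0.0592/n) log Q = +1.23 − (0.0592/2)(-8.068) = +1.469 V.

+1.469 V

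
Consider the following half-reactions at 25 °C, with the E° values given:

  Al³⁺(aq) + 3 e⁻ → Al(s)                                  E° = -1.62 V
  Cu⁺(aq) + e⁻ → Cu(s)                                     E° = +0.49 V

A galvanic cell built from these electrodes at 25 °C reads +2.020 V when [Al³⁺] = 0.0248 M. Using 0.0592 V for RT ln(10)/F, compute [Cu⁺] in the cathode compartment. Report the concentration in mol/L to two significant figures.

0.0088 M

Cu⁺/Cu is the cathode, Al³⁺/Al the anode: E°cell = +2.11 V, n = 3.
Overall reaction: 3 Cu⁺(aq) + Al(s) → 3 Cu(s) + Al³⁺(aq); Q = [Al³⁺]^1/[Cu⁺]^3.
From E = E° − (0.0592/n) log Q: log Q = (E° − E)·n/0.0592 = (+2.11 − (+2.020))·3/0.0592 = 4.5608.
So 3·log[Cu⁺] = 1·log(0.0248) − log Q = -1.6055 − (4.5608) = -6.1663; log[Cu⁺] = -6.1663 / 3 = -2.0554; [Cu⁺] = 10^(-2.0554) ≈ 0.0088 M.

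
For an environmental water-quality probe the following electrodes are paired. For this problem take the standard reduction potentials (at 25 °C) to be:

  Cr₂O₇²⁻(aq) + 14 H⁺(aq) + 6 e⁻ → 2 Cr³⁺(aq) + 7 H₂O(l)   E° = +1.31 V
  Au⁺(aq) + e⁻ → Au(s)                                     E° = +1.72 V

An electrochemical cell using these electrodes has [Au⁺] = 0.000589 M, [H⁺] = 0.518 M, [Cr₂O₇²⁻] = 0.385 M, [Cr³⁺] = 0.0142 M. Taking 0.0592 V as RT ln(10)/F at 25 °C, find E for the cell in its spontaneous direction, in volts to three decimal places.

Au⁺/Au is the cathode (higher E°), Cr₂O₇²⁻/Cr³⁺ the anode: E°cell = +1.72 − (+1.31) = +0.41 V, n = 6.
Overall: 6 Au⁺(aq) + 2 Cr³⁺(aq) + 7 H₂O(l) → 6 Au(s) + Cr₂O₇²⁻(aq) + 14 H⁺(aq)
Q = [Cr₂O₇²⁻]·[H⁺]^14 / ([Au⁺]^6·[Cr³⁺]^2); log Q = 18.661.
E = E° − (0.0592/n) log Q = +0.41 − (0.0592/6)(18.661) = +0.226 V.

+0.226 V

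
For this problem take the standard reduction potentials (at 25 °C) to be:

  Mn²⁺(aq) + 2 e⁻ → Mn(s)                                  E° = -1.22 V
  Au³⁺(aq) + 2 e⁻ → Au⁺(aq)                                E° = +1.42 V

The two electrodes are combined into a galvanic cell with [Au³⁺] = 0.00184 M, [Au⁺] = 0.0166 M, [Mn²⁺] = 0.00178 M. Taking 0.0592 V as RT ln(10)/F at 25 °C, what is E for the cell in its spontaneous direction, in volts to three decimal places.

Au³⁺/Au⁺ is the cathode (higher E°), Mn²⁺/Mn the anode: E°cell = +1.42 − (-1.22) = +2.64 V, n = 2.
Overall: Au³⁺(aq) + Mn(s) → Au⁺(aq) + Mn²⁺(aq)
Q = [Au⁺]·[Mn²⁺] / ([Au³⁺]); log Q = -1.794.
E = E° − (0.0592/n) log Q = +2.64 − (0.0592/2)(-1.794) = +2.693 V.

+2.693 V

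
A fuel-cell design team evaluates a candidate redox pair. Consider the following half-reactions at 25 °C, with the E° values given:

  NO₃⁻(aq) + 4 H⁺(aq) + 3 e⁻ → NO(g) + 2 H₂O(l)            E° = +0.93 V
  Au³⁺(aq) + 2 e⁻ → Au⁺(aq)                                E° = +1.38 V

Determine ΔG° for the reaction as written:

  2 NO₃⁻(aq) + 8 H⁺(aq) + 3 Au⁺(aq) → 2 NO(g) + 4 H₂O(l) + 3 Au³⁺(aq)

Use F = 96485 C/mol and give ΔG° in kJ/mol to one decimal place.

As written, NO₃⁻/NO is reduced (cathode) and Au³⁺/Au⁺ is oxidised (anode), so E°cell = (+0.93) − (+1.38) = -0.45 V.
Balancing electrons gives n = 6.
ΔG° = −nFE° = −(6)(96485)(-0.45) = 260,510 J = +260.5 kJ/mol.

+260.5 kJ/mol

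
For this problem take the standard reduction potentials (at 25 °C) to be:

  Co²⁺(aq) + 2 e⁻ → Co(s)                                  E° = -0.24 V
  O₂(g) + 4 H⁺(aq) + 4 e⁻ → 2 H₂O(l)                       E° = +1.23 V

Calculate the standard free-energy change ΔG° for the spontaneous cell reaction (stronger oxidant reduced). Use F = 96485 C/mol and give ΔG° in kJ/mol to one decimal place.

O₂/H₂O (E° = +1.23 V) is the cathode; Co²⁺/Co (E° = -0.24 V) is the anode, so E°cell = +1.47 V.
Balancing electrons gives n = 4 (lcm of 4 and 2).
ΔG° = −nFE° = −(4)(96485)(+1.47) = -567,332 J = -567.3 kJ/mol.

-567.3 kJ/mol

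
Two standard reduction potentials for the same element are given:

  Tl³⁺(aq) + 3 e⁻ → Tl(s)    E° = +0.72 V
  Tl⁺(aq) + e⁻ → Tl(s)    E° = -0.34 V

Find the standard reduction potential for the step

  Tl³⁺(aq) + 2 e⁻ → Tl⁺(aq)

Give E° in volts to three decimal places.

+1.250 V

Sequential free energies add, so n₃E°₃ = n₁E°₁ + n₂E°₂.
With n₃ = 3, and the known step contributing 1×(-0.34) V, the unknown satisfies 2·E° = 3×(+0.72) − 1×(-0.34) = +2.500.
E° = +2.500 / 2 = +1.250 V.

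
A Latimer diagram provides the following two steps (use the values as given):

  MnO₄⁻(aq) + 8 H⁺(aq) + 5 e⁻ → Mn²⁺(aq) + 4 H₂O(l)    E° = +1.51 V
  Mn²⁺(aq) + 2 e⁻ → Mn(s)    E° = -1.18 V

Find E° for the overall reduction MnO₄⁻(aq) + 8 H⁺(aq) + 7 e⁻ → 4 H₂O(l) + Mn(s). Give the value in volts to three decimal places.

Since ΔG° = −nFE° is additive over sequential reductions, n₃E°₃ = n₁E°₁ + n₂E°₂.
E°₃ = (5×+1.51 + 2×-1.18) / 7 = (+5.190) / 7 = +0.741 V.
Simply averaging or adding the two E° values would be wrong; the electron-weighted sum is required.

+0.741 V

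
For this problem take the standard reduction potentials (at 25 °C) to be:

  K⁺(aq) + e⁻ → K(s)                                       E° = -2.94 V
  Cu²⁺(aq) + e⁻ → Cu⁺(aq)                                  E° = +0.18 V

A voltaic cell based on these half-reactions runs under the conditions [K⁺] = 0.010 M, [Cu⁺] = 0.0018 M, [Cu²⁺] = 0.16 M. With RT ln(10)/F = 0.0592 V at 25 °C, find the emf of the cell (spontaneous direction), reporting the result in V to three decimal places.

+3.354 V

Cu²⁺/Cu⁺ is the cathode (higher E°), K⁺/K the anode: E°cell = +0.18 − (-2.94) = +3.12 V, n = 1.
Overall: Cu²⁺(aq) + K(s) → Cu⁺(aq) + K⁺(aq)
Q = [Cu⁺]·[K⁺] / ([Cu²⁺]); log Q = -3.949.
E = E° − (0.0592/n) log Q = +3.12 − (0.0592/1)(-3.949) = +3.354 V.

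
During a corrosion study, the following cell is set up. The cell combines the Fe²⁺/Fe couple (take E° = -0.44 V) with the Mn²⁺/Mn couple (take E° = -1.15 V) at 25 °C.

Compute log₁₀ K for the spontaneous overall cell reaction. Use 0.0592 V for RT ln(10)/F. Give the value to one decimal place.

Cathode: Fe²⁺/Fe; anode: Mn²⁺/Mn. E°cell = +0.71 V, n = 2.
log K = nE°cell / 0.0592 = (2)(+0.71) / 0.0592 = 24.0.

24.0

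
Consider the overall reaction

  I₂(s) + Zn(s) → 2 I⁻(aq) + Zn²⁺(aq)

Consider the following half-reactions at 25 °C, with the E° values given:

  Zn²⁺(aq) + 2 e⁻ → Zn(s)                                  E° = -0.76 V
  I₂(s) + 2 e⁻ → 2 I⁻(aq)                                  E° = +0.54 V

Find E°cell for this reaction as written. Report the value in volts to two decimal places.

+1.30 V

The I₂/I⁻ couple has the higher reduction potential, so it is the cathode; Zn²⁺/Zn is oxidised at the anode.
E°cell = E°(cathode) − E°(anode) = (+0.54) − (-0.76) = +1.30 V.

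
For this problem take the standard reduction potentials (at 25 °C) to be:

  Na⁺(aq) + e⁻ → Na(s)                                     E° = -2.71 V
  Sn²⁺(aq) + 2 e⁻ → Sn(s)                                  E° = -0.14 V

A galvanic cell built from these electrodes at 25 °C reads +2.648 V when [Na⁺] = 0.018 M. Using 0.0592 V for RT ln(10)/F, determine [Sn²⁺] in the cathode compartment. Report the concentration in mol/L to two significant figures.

Sn²⁺/Sn is the cathode, Na⁺/Na the anode: E°cell = +2.57 V, n = 2.
Overall reaction: Sn²⁺(aq) + 2 Na(s) → Sn(s) + 2 Na⁺(aq); Q = [Na⁺]^2/[Sn²⁺]^1.
From E = E° − (0.0592/n) log Q: log Q = (E° − E)·n/0.0592 = (+2.57 − (+2.648))·2/0.0592 = -2.6351.
So 1·log[Sn²⁺] = 2·log(0.018) − log Q = -3.4895 − (-2.6351) = -0.8544; [Sn²⁺] = 10^(-0.8544) ≈ 0.14 M.

0.14 M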